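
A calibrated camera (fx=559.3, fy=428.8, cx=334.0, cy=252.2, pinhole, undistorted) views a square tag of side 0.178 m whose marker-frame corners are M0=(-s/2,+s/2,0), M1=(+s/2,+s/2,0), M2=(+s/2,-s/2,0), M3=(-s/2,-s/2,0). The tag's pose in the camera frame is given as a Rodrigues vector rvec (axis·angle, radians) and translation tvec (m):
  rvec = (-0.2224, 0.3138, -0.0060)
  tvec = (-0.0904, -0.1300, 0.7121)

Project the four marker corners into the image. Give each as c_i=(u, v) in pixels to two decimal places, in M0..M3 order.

Intrinsics K: fx=559.3, fy=428.8, cx=334.0, cy=252.2
Marker side s = 0.178 m; corners in marker frame (Z=0):
  M0 = (-0.0890, +0.0890, 0)
  M1 = (+0.0890, +0.0890, 0)
  M2 = (+0.0890, -0.0890, 0)
  M3 = (-0.0890, -0.0890, 0)
rvec = (-0.2224, 0.3138, -0.0060), |rvec| = θ = 0.38467 rad = 22.040°
Rodrigues: sinθ=0.37525, 1−cosθ=0.07308; R = I + sinθ·[k]× + (1−cosθ)·[k]×²:
    [+0.95135 -0.02861 +0.30678]
    [-0.04032 +0.97555 +0.21603]
    [-0.30546 -0.21789 +0.92694]
t = (-0.0904, -0.1300, 0.7121) m
M0: Pc = R·M0+t = (-0.17762, -0.03959, +0.71989); u = 559.3·(-0.17762)/0.71989 + 334.0 = 196.0060, v = 428.8·(-0.03959)/0.71989 + 252.2 = 228.6202
M1: Pc = R·M1+t = (-0.00828, -0.04676, +0.66552); u = 559.3·(-0.00828)/0.66552 + 334.0 = 327.0446, v = 428.8·(-0.04676)/0.66552 + 252.2 = 222.0696
M2: Pc = R·M2+t = (-0.00318, -0.22041, +0.70431); u = 559.3·(-0.00318)/0.70431 + 334.0 = 331.4722, v = 428.8·(-0.22041)/0.70431 + 252.2 = 118.0069
M3: Pc = R·M3+t = (-0.17252, -0.21324, +0.75868); u = 559.3·(-0.17252)/0.75868 + 334.0 = 206.8149, v = 428.8·(-0.21324)/0.75868 + 252.2 = 131.6803

c0=(196.01, 228.62) c1=(327.04, 222.07) c2=(331.47, 118.01) c3=(206.81, 131.68)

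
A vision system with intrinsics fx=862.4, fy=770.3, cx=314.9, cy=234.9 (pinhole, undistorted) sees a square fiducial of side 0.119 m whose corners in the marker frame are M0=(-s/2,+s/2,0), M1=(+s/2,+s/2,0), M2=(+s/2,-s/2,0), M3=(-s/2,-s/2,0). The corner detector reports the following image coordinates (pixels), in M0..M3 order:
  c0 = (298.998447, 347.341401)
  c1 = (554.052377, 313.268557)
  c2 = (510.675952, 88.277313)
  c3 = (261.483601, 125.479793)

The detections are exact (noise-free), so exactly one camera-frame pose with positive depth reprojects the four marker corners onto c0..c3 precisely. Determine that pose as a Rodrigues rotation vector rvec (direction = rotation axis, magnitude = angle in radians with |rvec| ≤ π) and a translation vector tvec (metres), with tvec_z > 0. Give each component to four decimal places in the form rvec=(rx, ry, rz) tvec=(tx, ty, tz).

rvec=(-0.0649, 0.0640, -0.1546) tvec=(0.0422, -0.0091, 0.4039)

Intrinsics K: fx=862.4, fy=770.3, cx=314.9, cy=234.9
Marker side s = 0.119 m; corners in marker frame (Z=0):
  M0 = (-0.0595, +0.0595, 0)
  M1 = (+0.0595, +0.0595, 0)
  M2 = (+0.0595, -0.0595, 0)
  M3 = (-0.0595, -0.0595, 0)
Detected image corners:
  c0 = (298.998447, 347.341401) px
  c1 = (554.052377, 313.268557) px
  c2 = (510.675952, 88.277313) px
  c3 = (261.483601, 125.479793) px
Planar DLT: solve 8×8 A·h = b for H (H[2,2]=1):
  H  [+2059.45171 +269.74903 +405.00676]
  H  [-331.34108 +1839.80361 +217.60184]
  H  [-0.14516 -0.17208 +1.00000]
B = K⁻¹H; ‖b₁‖=2.475621, ‖b₂‖=2.475621; λ = 2/(‖b₁‖+‖b₂‖) = 0.403939, sign → tz>0 ⇒ λ=+0.403939
r₁ = λ·B[:,0] = (+0.98604,-0.15587,-0.05863); r₂ = λ·B[:,1] = (+0.15173,+0.98597,-0.06951)
r₃ = r₁×r₂ = (+0.06865,+0.05964,+0.99586); SVD([r₁ r₂ r₃]) → R = UVᵀ:
  R  [+0.98604 +0.15173 +0.06865]
  R  [-0.15587 +0.98597 +0.05964]
  R  [-0.05863 -0.06951 +0.99586]
t = (+0.04221, -0.00907, +0.40394) m
tr R = 2.967867; θ = arccos((tr R − 1)/2) = 0.179498 rad = 10.284°
axis k = ((R−Rᵀ)₃₂, (R−Rᵀ)₁₃, (R−Rᵀ)₂₁) / (2 sinθ) = (-0.361704, +0.356461, -0.861455)
rvec = θ·k = (-0.064925, +0.063984, -0.154630)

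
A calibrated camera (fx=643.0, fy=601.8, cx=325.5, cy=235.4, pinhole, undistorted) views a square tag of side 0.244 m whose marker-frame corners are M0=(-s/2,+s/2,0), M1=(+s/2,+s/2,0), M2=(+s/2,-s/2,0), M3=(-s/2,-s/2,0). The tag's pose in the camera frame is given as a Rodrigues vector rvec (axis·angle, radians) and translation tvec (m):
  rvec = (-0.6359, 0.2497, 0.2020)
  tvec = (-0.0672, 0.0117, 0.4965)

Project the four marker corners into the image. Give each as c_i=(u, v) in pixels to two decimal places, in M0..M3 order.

c0=(27.29, 357.84) c1=(353.12, 420.78) c2=(423.50, 154.73) c3=(163.44, 137.54)

Intrinsics K: fx=643.0, fy=601.8, cx=325.5, cy=235.4
Marker side s = 0.244 m; corners in marker frame (Z=0):
  M0 = (-0.1220, +0.1220, 0)
  M1 = (+0.1220, +0.1220, 0)
  M2 = (+0.1220, -0.1220, 0)
  M3 = (-0.1220, -0.1220, 0)
rvec = (-0.6359, 0.2497, 0.2020), |rvec| = θ = 0.71241 rad = 40.818°
Rodrigues: sinθ=0.65366, 1−cosθ=0.24321; R = I + sinθ·[k]× + (1−cosθ)·[k]×²:
    [+0.95057 -0.26143 +0.16755]
    [+0.10925 +0.78667 +0.60763]
    [-0.29066 -0.55929 +0.77634]
t = (-0.0672, 0.0117, 0.4965) m
M0: Pc = R·M0+t = (-0.21506, +0.09435, +0.46373); u = 643.0·(-0.21506)/0.46373 + 325.5 = 27.2945, v = 601.8·(+0.09435)/0.46373 + 235.4 = 357.8358
M1: Pc = R·M1+t = (+0.01687, +0.12100, +0.39281); u = 643.0·(+0.01687)/0.39281 + 325.5 = 353.1226, v = 601.8·(+0.12100)/0.39281 + 235.4 = 420.7822
M2: Pc = R·M2+t = (+0.08066, -0.07095, +0.52927); u = 643.0·(+0.08066)/0.52927 + 325.5 = 423.4968, v = 601.8·(-0.07095)/0.52927 + 235.4 = 154.7331
M3: Pc = R·M3+t = (-0.15127, -0.09760, +0.60019); u = 643.0·(-0.15127)/0.60019 + 325.5 = 163.4366, v = 601.8·(-0.09760)/0.60019 + 235.4 = 137.5365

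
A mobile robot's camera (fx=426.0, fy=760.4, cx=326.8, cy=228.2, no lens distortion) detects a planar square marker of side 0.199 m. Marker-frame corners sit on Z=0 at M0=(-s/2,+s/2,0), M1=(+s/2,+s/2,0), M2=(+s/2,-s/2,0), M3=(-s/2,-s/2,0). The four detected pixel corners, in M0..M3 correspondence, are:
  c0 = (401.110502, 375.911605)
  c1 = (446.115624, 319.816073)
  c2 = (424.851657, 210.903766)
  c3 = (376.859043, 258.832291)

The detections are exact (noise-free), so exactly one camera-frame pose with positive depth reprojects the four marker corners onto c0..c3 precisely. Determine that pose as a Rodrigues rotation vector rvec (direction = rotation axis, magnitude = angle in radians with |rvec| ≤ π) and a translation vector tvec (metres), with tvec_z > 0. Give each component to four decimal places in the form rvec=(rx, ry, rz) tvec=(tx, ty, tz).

rvec=(0.0405, -0.5616, -0.3979) tvec=(0.2482, 0.1008, 1.2220)

Intrinsics K: fx=426.0, fy=760.4, cx=326.8, cy=228.2
Marker side s = 0.199 m; corners in marker frame (Z=0):
  M0 = (-0.0995, +0.0995, 0)
  M1 = (+0.0995, +0.0995, 0)
  M2 = (+0.0995, -0.0995, 0)
  M3 = (-0.0995, -0.0995, 0)
Detected image corners:
  c0 = (401.110502, 375.911605) px
  c1 = (446.115624, 319.816073) px
  c2 = (424.851657, 210.903766) px
  c3 = (376.859043, 258.832291) px
Planar DLT: solve 8×8 A·h = b for H (H[2,2]=1):
  H  [+405.76863 +162.86515 +413.33458]
  H  [-139.90225 +601.46883 +290.95077]
  H  [+0.41771 +0.11842 +1.00000]
B = K⁻¹H; ‖b₁‖=0.818342, ‖b₂‖=0.818342; λ = 2/(‖b₁‖+‖b₂‖) = 1.221982, sign → tz>0 ⇒ λ=+1.221982
r₁ = λ·B[:,0] = (+0.77238,-0.37801,+0.51043); r₂ = λ·B[:,1] = (+0.35617,+0.92315,+0.14471)
r₃ = r₁×r₂ = (-0.52591,+0.07003,+0.84765); SVD([r₁ r₂ r₃]) → R = UVᵀ:
  R  [+0.77238 +0.35617 -0.52591]
  R  [-0.37801 +0.92315 +0.07003]
  R  [+0.51043 +0.14471 +0.84765]
t = (+0.24822, +0.10084, +1.22198) m
tr R = 2.543178; θ = arccos((tr R − 1)/2) = 0.689461 rad = 39.503°
axis k = ((R−Rᵀ)₃₂, (R−Rᵀ)₁₃, (R−Rᵀ)₂₁) / (2 sinθ) = (+0.058695, -0.814579, -0.577075)
rvec = θ·k = (+0.040468, -0.561620, -0.397871)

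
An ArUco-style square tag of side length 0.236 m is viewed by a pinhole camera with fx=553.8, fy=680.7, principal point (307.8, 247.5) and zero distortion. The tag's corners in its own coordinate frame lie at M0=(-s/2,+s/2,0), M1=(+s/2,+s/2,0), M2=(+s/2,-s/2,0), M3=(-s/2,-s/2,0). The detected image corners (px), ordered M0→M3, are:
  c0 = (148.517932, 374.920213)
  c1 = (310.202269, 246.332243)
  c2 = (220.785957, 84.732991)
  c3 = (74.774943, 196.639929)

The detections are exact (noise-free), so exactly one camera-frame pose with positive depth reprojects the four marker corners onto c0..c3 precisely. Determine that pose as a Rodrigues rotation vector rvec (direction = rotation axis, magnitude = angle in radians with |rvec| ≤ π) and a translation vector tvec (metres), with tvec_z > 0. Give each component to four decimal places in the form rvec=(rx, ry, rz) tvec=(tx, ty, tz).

Intrinsics K: fx=553.8, fy=680.7, cx=307.8, cy=247.5
Marker side s = 0.236 m; corners in marker frame (Z=0):
  M0 = (-0.1180, +0.1180, 0)
  M1 = (+0.1180, +0.1180, 0)
  M2 = (+0.1180, -0.1180, 0)
  M3 = (-0.1180, -0.1180, 0)
Detected image corners:
  c0 = (148.517932, 374.920213) px
  c1 = (310.202269, 246.332243) px
  c2 = (220.785957, 84.732991) px
  c3 = (74.774943, 196.639929) px
Planar DLT: solve 8×8 A·h = b for H (H[2,2]=1):
  H  [+665.18726 +256.55717 +187.01669]
  H  [-489.41727 +612.72567 +220.33111]
  H  [+0.08033 -0.47427 +1.00000]
B = K⁻¹H; ‖b₁‖=1.379750, ‖b₂‖=1.379750; λ = 2/(‖b₁‖+‖b₂‖) = 0.724769, sign → tz>0 ⇒ λ=+0.724769
r₁ = λ·B[:,0] = (+0.83818,-0.54227,+0.05822); r₂ = λ·B[:,1] = (+0.52681,+0.77738,-0.34374)
r₃ = r₁×r₂ = (+0.14114,+0.31879,+0.93726); SVD([r₁ r₂ r₃]) → R = UVᵀ:
  R  [+0.83818 +0.52681 +0.14114]
  R  [-0.54227 +0.77738 +0.31879]
  R  [+0.05822 -0.34374 +0.93726]
t = (-0.15807, -0.02893, +0.72477) m
tr R = 2.552817; θ = arccos((tr R − 1)/2) = 0.681849 rad = 39.067°
axis k = ((R−Rᵀ)₃₂, (R−Rᵀ)₁₃, (R−Rᵀ)₂₁) / (2 sinθ) = (-0.525625, +0.065781, -0.848169)
rvec = θ·k = (-0.358397, +0.044853, -0.578323)

rvec=(-0.3584, 0.0449, -0.5783) tvec=(-0.1581, -0.0289, 0.7248)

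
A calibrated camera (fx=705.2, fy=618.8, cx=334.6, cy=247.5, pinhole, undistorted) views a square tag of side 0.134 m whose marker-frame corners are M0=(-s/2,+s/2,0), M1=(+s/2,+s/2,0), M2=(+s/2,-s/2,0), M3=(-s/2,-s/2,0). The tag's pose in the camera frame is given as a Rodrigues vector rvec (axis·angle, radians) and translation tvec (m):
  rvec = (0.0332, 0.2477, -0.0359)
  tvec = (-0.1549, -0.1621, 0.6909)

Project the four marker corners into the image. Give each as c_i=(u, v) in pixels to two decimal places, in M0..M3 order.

c0=(118.69, 166.30) c1=(243.54, 158.49) c2=(237.46, 34.84) c3=(112.21, 48.46)

Intrinsics K: fx=705.2, fy=618.8, cx=334.6, cy=247.5
Marker side s = 0.134 m; corners in marker frame (Z=0):
  M0 = (-0.0670, +0.0670, 0)
  M1 = (+0.0670, +0.0670, 0)
  M2 = (+0.0670, -0.0670, 0)
  M3 = (-0.0670, -0.0670, 0)
rvec = (0.0332, 0.2477, -0.0359), |rvec| = θ = 0.25248 rad = 14.466°
Rodrigues: sinθ=0.24981, 1−cosθ=0.03170; R = I + sinθ·[k]× + (1−cosθ)·[k]×²:
    [+0.96884 +0.03961 +0.24448]
    [-0.03143 +0.99881 -0.03727]
    [-0.24567 +0.02843 +0.96894]
t = (-0.1549, -0.1621, 0.6909) m
M0: Pc = R·M0+t = (-0.21716, -0.09307, +0.70926); u = 705.2·(-0.21716)/0.70926 + 334.6 = 118.6857, v = 618.8·(-0.09307)/0.70926 + 247.5 = 166.2974
M1: Pc = R·M1+t = (-0.08733, -0.09729, +0.67634); u = 705.2·(-0.08733)/0.67634 + 334.6 = 243.5404, v = 618.8·(-0.09729)/0.67634 + 247.5 = 158.4918
M2: Pc = R·M2+t = (-0.09264, -0.23113, +0.67254); u = 705.2·(-0.09264)/0.67254 + 334.6 = 237.4592, v = 618.8·(-0.23113)/0.67254 + 247.5 = 34.8409
M3: Pc = R·M3+t = (-0.22247, -0.22691, +0.70546); u = 705.2·(-0.22247)/0.70546 + 334.6 = 112.2141, v = 618.8·(-0.22691)/0.70546 + 247.5 = 48.4588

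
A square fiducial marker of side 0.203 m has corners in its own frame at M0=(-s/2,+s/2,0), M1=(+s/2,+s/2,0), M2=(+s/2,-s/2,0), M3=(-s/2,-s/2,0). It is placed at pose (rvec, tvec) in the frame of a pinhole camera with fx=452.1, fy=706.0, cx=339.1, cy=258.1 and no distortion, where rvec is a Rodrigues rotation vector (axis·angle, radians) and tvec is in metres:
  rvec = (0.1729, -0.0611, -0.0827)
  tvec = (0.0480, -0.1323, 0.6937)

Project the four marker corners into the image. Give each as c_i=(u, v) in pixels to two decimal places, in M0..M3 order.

Intrinsics K: fx=452.1, fy=706.0, cx=339.1, cy=258.1
Marker side s = 0.203 m; corners in marker frame (Z=0):
  M0 = (-0.1015, +0.1015, 0)
  M1 = (+0.1015, +0.1015, 0)
  M2 = (+0.1015, -0.1015, 0)
  M3 = (-0.1015, -0.1015, 0)
rvec = (0.1729, -0.0611, -0.0827), |rvec| = θ = 0.20116 rad = 11.526°
Rodrigues: sinθ=0.19981, 1−cosθ=0.02017; R = I + sinθ·[k]× + (1−cosθ)·[k]×²:
    [+0.99473 +0.07688 -0.06781]
    [-0.08741 +0.98170 -0.16922]
    [+0.05356 +0.17425 +0.98324]
t = (0.0480, -0.1323, 0.6937) m
M0: Pc = R·M0+t = (-0.04516, -0.02379, +0.70595); u = 452.1·(-0.04516)/0.70595 + 339.1 = 310.1776, v = 706.0·(-0.02379)/0.70595 + 258.1 = 234.3122
M1: Pc = R·M1+t = (+0.15677, -0.04153, +0.71682); u = 452.1·(+0.15677)/0.71682 + 339.1 = 437.9738, v = 706.0·(-0.04153)/0.71682 + 258.1 = 217.1972
M2: Pc = R·M2+t = (+0.14116, -0.24081, +0.68145); u = 452.1·(+0.14116)/0.68145 + 339.1 = 432.7523, v = 706.0·(-0.24081)/0.68145 + 258.1 = 8.6104
M3: Pc = R·M3+t = (-0.06077, -0.22307, +0.67058); u = 452.1·(-0.06077)/0.67058 + 339.1 = 298.1301, v = 706.0·(-0.22307)/0.67058 + 258.1 = 23.2461

c0=(310.18, 234.31) c1=(437.97, 217.20) c2=(432.75, 8.61) c3=(298.13, 23.25)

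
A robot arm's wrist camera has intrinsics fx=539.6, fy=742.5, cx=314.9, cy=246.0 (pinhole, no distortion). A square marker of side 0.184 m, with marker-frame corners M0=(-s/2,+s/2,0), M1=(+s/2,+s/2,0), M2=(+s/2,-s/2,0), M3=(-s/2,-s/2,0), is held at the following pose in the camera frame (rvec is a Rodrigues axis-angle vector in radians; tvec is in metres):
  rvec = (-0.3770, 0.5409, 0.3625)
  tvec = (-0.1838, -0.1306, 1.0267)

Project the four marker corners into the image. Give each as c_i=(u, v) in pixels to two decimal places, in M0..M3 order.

Intrinsics K: fx=539.6, fy=742.5, cx=314.9, cy=246.0
Marker side s = 0.184 m; corners in marker frame (Z=0):
  M0 = (-0.0920, +0.0920, 0)
  M1 = (+0.0920, +0.0920, 0)
  M2 = (+0.0920, -0.0920, 0)
  M3 = (-0.0920, -0.0920, 0)
rvec = (-0.3770, 0.5409, 0.3625), |rvec| = θ = 0.75240 rad = 43.109°
Rodrigues: sinθ=0.68339, 1−cosθ=0.26995; R = I + sinθ·[k]× + (1−cosθ)·[k]×²:
    [+0.79782 -0.42649 +0.42612]
    [+0.23201 +0.86956 +0.43592]
    [-0.55646 -0.24892 +0.79271]
t = (-0.1838, -0.1306, 1.0267) m
M0: Pc = R·M0+t = (-0.29644, -0.07195, +1.05499); u = 539.6·(-0.29644)/1.05499 + 314.9 = 163.2806, v = 742.5·(-0.07195)/1.05499 + 246.0 = 195.3652
M1: Pc = R·M1+t = (-0.14964, -0.02925, +0.95260); u = 539.6·(-0.14964)/0.95260 + 314.9 = 230.1383, v = 742.5·(-0.02925)/0.95260 + 246.0 = 223.1975
M2: Pc = R·M2+t = (-0.07116, -0.18925, +0.99841); u = 539.6·(-0.07116)/0.99841 + 314.9 = 276.4392, v = 742.5·(-0.18925)/0.99841 + 246.0 = 105.2542
M3: Pc = R·M3+t = (-0.21796, -0.23195, +1.10080); u = 539.6·(-0.21796)/1.10080 + 314.9 = 208.0567, v = 742.5·(-0.23195)/1.10080 + 246.0 = 89.5501

c0=(163.28, 195.37) c1=(230.14, 223.20) c2=(276.44, 105.25) c3=(208.06, 89.55)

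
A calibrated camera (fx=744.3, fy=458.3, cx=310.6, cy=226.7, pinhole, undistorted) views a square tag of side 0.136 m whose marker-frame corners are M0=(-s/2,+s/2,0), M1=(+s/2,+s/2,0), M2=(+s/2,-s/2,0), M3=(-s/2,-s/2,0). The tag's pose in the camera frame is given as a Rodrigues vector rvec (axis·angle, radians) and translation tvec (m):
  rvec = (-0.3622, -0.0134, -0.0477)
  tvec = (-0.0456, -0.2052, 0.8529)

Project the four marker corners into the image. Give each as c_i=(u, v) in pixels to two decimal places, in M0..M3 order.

c0=(211.48, 149.88) c1=(333.60, 146.83) c2=(326.68, 84.94) c3=(211.26, 87.61)

Intrinsics K: fx=744.3, fy=458.3, cx=310.6, cy=226.7
Marker side s = 0.136 m; corners in marker frame (Z=0):
  M0 = (-0.0680, +0.0680, 0)
  M1 = (+0.0680, +0.0680, 0)
  M2 = (+0.0680, -0.0680, 0)
  M3 = (-0.0680, -0.0680, 0)
rvec = (-0.3622, -0.0134, -0.0477), |rvec| = θ = 0.36557 rad = 20.946°
Rodrigues: sinθ=0.35748, 1−cosθ=0.06608; R = I + sinθ·[k]× + (1−cosθ)·[k]×²:
    [+0.99879 +0.04904 -0.00456]
    [-0.04424 +0.93401 +0.35450]
    [+0.02165 -0.35387 +0.93504]
t = (-0.0456, -0.2052, 0.8529) m
M0: Pc = R·M0+t = (-0.11018, -0.13868, +0.82736); u = 744.3·(-0.11018)/0.82736 + 310.6 = 211.4795, v = 458.3·(-0.13868)/0.82736 + 226.7 = 149.8820
M1: Pc = R·M1+t = (+0.02565, -0.14470, +0.83031); u = 744.3·(+0.02565)/0.83031 + 310.6 = 333.5952, v = 458.3·(-0.14470)/0.83031 + 226.7 = 146.8331
M2: Pc = R·M2+t = (+0.01898, -0.27172, +0.87844); u = 744.3·(+0.01898)/0.87844 + 310.6 = 326.6839, v = 458.3·(-0.27172)/0.87844 + 226.7 = 84.9368
M3: Pc = R·M3+t = (-0.11685, -0.26570, +0.87549); u = 744.3·(-0.11685)/0.87549 + 310.6 = 211.2577, v = 458.3·(-0.26570)/0.87549 + 226.7 = 87.6100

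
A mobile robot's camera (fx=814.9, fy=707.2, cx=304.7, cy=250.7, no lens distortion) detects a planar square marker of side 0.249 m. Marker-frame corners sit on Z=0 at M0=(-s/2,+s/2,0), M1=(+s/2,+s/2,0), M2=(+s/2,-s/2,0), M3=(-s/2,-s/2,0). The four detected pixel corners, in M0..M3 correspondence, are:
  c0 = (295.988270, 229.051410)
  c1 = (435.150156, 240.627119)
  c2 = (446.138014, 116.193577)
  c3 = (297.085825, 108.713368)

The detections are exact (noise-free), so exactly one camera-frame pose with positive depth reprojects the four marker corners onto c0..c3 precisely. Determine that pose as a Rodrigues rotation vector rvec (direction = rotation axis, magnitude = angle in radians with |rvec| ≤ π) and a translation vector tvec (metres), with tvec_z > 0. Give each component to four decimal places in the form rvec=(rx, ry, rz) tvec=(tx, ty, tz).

Intrinsics K: fx=814.9, fy=707.2, cx=304.7, cy=250.7
Marker side s = 0.249 m; corners in marker frame (Z=0):
  M0 = (-0.1245, +0.1245, 0)
  M1 = (+0.1245, +0.1245, 0)
  M2 = (+0.1245, -0.1245, 0)
  M3 = (-0.1245, -0.1245, 0)
Detected image corners:
  c0 = (295.988270, 229.051410) px
  c1 = (435.150156, 240.627119) px
  c2 = (446.138014, 116.193577) px
  c3 = (297.085825, 108.713368) px
Planar DLT: solve 8×8 A·h = b for H (H[2,2]=1):
  H  [+520.81935 +75.30952 +367.09580]
  H  [+11.56550 +538.08103 +175.60449]
  H  [-0.15534 +0.26912 +1.00000]
B = K⁻¹H; ‖b₁‖=0.717864, ‖b₂‖=0.717864; λ = 2/(‖b₁‖+‖b₂‖) = 1.393022, sign → tz>0 ⇒ λ=+1.393022
r₁ = λ·B[:,0] = (+0.97122,+0.09949,-0.21640); r₂ = λ·B[:,1] = (-0.01144,+0.92700,+0.37488)
r₃ = r₁×r₂ = (+0.23790,-0.36162,+0.90146); SVD([r₁ r₂ r₃]) → R = UVᵀ:
  R  [+0.97122 -0.01144 +0.23790]
  R  [+0.09949 +0.92700 -0.36162]
  R  [-0.21640 +0.37488 +0.90146]
t = (+0.10666, -0.14792, +1.39302) m
tr R = 2.799686; θ = arccos((tr R − 1)/2) = 0.451387 rad = 25.863°
axis k = ((R−Rᵀ)₃₂, (R−Rᵀ)₁₃, (R−Rᵀ)₂₁) / (2 sinθ) = (+0.844201, +0.520728, +0.127151)
rvec = θ·k = (+0.381061, +0.235050, +0.057394)

rvec=(0.3811, 0.2350, 0.0574) tvec=(0.1067, -0.1479, 1.3930)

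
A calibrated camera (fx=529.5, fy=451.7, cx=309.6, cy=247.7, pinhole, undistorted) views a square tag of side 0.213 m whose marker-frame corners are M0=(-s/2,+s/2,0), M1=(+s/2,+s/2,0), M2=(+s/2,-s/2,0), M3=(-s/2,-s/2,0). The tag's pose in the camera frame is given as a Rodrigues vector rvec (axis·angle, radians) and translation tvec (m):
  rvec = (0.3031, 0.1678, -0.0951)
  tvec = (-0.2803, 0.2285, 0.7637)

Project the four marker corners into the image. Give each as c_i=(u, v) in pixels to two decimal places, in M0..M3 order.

c0=(67.29, 434.78) c1=(198.18, 435.53) c2=(169.91, 323.67) c3=(29.74, 328.52)

Intrinsics K: fx=529.5, fy=451.7, cx=309.6, cy=247.7
Marker side s = 0.213 m; corners in marker frame (Z=0):
  M0 = (-0.1065, +0.1065, 0)
  M1 = (+0.1065, +0.1065, 0)
  M2 = (+0.1065, -0.1065, 0)
  M3 = (-0.1065, -0.1065, 0)
rvec = (0.3031, 0.1678, -0.0951), |rvec| = θ = 0.35926 rad = 20.584°
Rodrigues: sinθ=0.35159, 1−cosθ=0.06384; R = I + sinθ·[k]× + (1−cosθ)·[k]×²:
    [+0.98160 +0.11823 +0.14996]
    [-0.06791 +0.95008 -0.30452]
    [-0.17847 +0.28873 +0.94063]
t = (-0.2803, 0.2285, 0.7637) m
M0: Pc = R·M0+t = (-0.37225, +0.33692, +0.81346); u = 529.5·(-0.37225)/0.81346 + 309.6 = 67.2933, v = 451.7·(+0.33692)/0.81346 + 247.7 = 434.7844
M1: Pc = R·M1+t = (-0.16317, +0.32245, +0.77544); u = 529.5·(-0.16317)/0.77544 + 309.6 = 198.1825, v = 451.7·(+0.32245)/0.77544 + 247.7 = 435.5300
M2: Pc = R·M2+t = (-0.18835, +0.12008, +0.71394); u = 529.5·(-0.18835)/0.71394 + 309.6 = 169.9086, v = 451.7·(+0.12008)/0.71394 + 247.7 = 323.6750
M3: Pc = R·M3+t = (-0.39743, +0.13455, +0.75196); u = 529.5·(-0.39743)/0.75196 + 309.6 = 29.7440, v = 451.7·(+0.13455)/0.75196 + 247.7 = 328.5231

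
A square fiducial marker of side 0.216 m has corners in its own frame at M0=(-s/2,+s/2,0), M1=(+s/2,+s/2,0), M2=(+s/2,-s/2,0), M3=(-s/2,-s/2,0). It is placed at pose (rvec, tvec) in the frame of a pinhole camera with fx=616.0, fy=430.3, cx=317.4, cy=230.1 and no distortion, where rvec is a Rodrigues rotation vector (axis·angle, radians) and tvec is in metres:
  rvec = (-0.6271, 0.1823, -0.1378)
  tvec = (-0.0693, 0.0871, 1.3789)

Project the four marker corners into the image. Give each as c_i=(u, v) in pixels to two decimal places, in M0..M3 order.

c0=(240.09, 292.74) c1=(338.16, 281.00) c2=(329.52, 224.32) c3=(240.26, 236.10)

Intrinsics K: fx=616.0, fy=430.3, cx=317.4, cy=230.1
Marker side s = 0.216 m; corners in marker frame (Z=0):
  M0 = (-0.1080, +0.1080, 0)
  M1 = (+0.1080, +0.1080, 0)
  M2 = (+0.1080, -0.1080, 0)
  M3 = (-0.1080, -0.1080, 0)
rvec = (-0.6271, 0.1823, -0.1378), |rvec| = θ = 0.66744 rad = 38.242°
Rodrigues: sinθ=0.61898, 1−cosθ=0.21459; R = I + sinθ·[k]× + (1−cosθ)·[k]×²:
    [+0.97484 +0.07272 +0.21069]
    [-0.18286 +0.80142 +0.56947]
    [-0.12744 -0.59367 +0.79456]
t = (-0.0693, 0.0871, 1.3789) m
M0: Pc = R·M0+t = (-0.16673, +0.19340, +1.32855); u = 616.0·(-0.16673)/1.32855 + 317.4 = 240.0938, v = 430.3·(+0.19340)/1.32855 + 230.1 = 292.7406
M1: Pc = R·M1+t = (+0.04384, +0.15390, +1.30102); u = 616.0·(+0.04384)/1.30102 + 317.4 = 338.1559, v = 430.3·(+0.15390)/1.30102 + 230.1 = 281.0022
M2: Pc = R·M2+t = (+0.02813, -0.01920, +1.42925); u = 616.0·(+0.02813)/1.42925 + 317.4 = 329.5234, v = 430.3·(-0.01920)/1.42925 + 230.1 = 224.3188
M3: Pc = R·M3+t = (-0.18244, +0.02030, +1.45678); u = 616.0·(-0.18244)/1.45678 + 317.4 = 240.2562, v = 430.3·(+0.02030)/1.45678 + 230.1 = 236.0950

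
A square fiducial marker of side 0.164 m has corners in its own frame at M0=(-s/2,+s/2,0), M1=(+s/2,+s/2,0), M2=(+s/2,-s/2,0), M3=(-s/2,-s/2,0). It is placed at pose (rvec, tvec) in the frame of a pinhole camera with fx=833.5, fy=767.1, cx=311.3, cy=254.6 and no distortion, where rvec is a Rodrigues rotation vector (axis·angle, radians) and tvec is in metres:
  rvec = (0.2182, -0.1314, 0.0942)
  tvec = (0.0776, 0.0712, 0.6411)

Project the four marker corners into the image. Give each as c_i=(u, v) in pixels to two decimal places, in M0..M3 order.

Intrinsics K: fx=833.5, fy=767.1, cx=311.3, cy=254.6
Marker side s = 0.164 m; corners in marker frame (Z=0):
  M0 = (-0.0820, +0.0820, 0)
  M1 = (+0.0820, +0.0820, 0)
  M2 = (+0.0820, -0.0820, 0)
  M3 = (-0.0820, -0.0820, 0)
rvec = (0.2182, -0.1314, 0.0942), |rvec| = θ = 0.27157 rad = 15.560°
Rodrigues: sinθ=0.26825, 1−cosθ=0.03665; R = I + sinθ·[k]× + (1−cosθ)·[k]×²:
    [+0.98701 -0.10729 -0.11958]
    [+0.07880 +0.97193 -0.22168]
    [+0.14001 +0.20938 +0.96776]
t = (0.0776, 0.0712, 0.6411) m
M0: Pc = R·M0+t = (-0.01213, +0.14444, +0.64679); u = 833.5·(-0.01213)/0.64679 + 311.3 = 295.6645, v = 767.1·(+0.14444)/0.64679 + 254.6 = 425.9041
M1: Pc = R·M1+t = (+0.14974, +0.15736, +0.66975); u = 833.5·(+0.14974)/0.66975 + 311.3 = 497.6467, v = 767.1·(+0.15736)/0.66975 + 254.6 = 434.8327
M2: Pc = R·M2+t = (+0.16733, -0.00204, +0.63541); u = 833.5·(+0.16733)/0.63541 + 311.3 = 530.7988, v = 767.1·(-0.00204)/0.63541 + 254.6 = 252.1410
M3: Pc = R·M3+t = (+0.00546, -0.01496, +0.61245); u = 833.5·(+0.00546)/0.61245 + 311.3 = 318.7351, v = 767.1·(-0.01496)/0.61245 + 254.6 = 235.8627

c0=(295.66, 425.90) c1=(497.65, 434.83) c2=(530.80, 252.14) c3=(318.74, 235.86)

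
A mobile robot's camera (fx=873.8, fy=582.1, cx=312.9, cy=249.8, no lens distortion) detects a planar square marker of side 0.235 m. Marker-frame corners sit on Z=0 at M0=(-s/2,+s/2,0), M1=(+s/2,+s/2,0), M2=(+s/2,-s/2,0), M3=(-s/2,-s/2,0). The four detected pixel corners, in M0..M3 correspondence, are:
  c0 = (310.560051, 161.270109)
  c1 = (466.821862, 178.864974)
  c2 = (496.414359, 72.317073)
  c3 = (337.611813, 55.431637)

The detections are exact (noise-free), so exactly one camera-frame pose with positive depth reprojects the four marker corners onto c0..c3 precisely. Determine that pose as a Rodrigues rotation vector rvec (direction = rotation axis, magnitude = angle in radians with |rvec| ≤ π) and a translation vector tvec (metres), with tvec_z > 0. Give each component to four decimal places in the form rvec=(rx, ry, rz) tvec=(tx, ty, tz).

Intrinsics K: fx=873.8, fy=582.1, cx=312.9, cy=249.8
Marker side s = 0.235 m; corners in marker frame (Z=0):
  M0 = (-0.1175, +0.1175, 0)
  M1 = (+0.1175, +0.1175, 0)
  M2 = (+0.1175, -0.1175, 0)
  M3 = (-0.1175, -0.1175, 0)
Detected image corners:
  c0 = (310.560051, 161.270109) px
  c1 = (466.821862, 178.864974) px
  c2 = (496.414359, 72.317073) px
  c3 = (337.611813, 55.431637) px
Planar DLT: solve 8×8 A·h = b for H (H[2,2]=1):
  H  [+654.82173 -95.63169 +402.39349]
  H  [+68.87602 +459.09840 +117.31706]
  H  [-0.03845 +0.06172 +1.00000]
B = K⁻¹H; ‖b₁‖=0.775934, ‖b₂‖=0.775934; λ = 2/(‖b₁‖+‖b₂‖) = 1.288769, sign → tz>0 ⇒ λ=+1.288769
r₁ = λ·B[:,0] = (+0.98354,+0.17376,-0.04955); r₂ = λ·B[:,1] = (-0.16953,+0.98231,+0.07954)
r₃ = r₁×r₂ = (+0.06249,-0.06983,+0.99560); SVD([r₁ r₂ r₃]) → R = UVᵀ:
  R  [+0.98354 -0.16953 +0.06249]
  R  [+0.17376 +0.98231 -0.06983]
  R  [-0.04955 +0.07954 +0.99560]
t = (+0.13199, -0.29332, +1.28877) m
tr R = 2.961451; θ = arccos((tr R − 1)/2) = 0.196657 rad = 11.268°
axis k = ((R−Rᵀ)₃₂, (R−Rᵀ)₁₃, (R−Rᵀ)₂₁) / (2 sinθ) = (+0.382241, +0.286718, +0.878456)
rvec = θ·k = (+0.075170, +0.056385, +0.172754)

rvec=(0.0752, 0.0564, 0.1728) tvec=(0.1320, -0.2933, 1.2888)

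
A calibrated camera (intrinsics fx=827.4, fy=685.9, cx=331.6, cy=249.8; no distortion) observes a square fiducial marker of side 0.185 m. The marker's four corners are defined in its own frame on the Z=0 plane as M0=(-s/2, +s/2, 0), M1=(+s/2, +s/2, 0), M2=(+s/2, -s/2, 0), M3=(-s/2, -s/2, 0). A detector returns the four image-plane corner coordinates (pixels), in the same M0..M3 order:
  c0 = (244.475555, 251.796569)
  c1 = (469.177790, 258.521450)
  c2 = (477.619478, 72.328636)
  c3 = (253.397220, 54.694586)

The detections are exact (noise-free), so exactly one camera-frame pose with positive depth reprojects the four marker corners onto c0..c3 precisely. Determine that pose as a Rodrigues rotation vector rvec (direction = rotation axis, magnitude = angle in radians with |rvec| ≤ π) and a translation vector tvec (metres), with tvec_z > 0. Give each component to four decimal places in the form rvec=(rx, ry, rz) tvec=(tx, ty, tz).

rvec=(0.0041, -0.2051, 0.0374) tvec=(0.0262, -0.0872, 0.6622)

Intrinsics K: fx=827.4, fy=685.9, cx=331.6, cy=249.8
Marker side s = 0.185 m; corners in marker frame (Z=0):
  M0 = (-0.0925, +0.0925, 0)
  M1 = (+0.0925, +0.0925, 0)
  M2 = (+0.0925, -0.0925, 0)
  M3 = (-0.0925, -0.0925, 0)
Detected image corners:
  c0 = (244.475555, 251.796569) px
  c1 = (469.177790, 258.521450) px
  c2 = (477.619478, 72.328636) px
  c3 = (253.397220, 54.694586) px
Planar DLT: solve 8×8 A·h = b for H (H[2,2]=1):
  H  [+1324.43021 -46.76776 +364.36142]
  H  [+114.85685 +1035.14717 +159.51165]
  H  [+0.30767 +0.00034 +1.00000]
B = K⁻¹H; ‖b₁‖=1.510120, ‖b₂‖=1.510120; λ = 2/(‖b₁‖+‖b₂‖) = 0.662199, sign → tz>0 ⇒ λ=+0.662199
r₁ = λ·B[:,0] = (+0.97834,+0.03669,+0.20374); r₂ = λ·B[:,1] = (-0.03752,+0.99930,+0.00023)
r₃ = r₁×r₂ = (-0.20359,-0.00787,+0.97903); SVD([r₁ r₂ r₃]) → R = UVᵀ:
  R  [+0.97834 -0.03752 -0.20359]
  R  [+0.03669 +0.99930 -0.00787]
  R  [+0.20374 +0.00023 +0.97903]
t = (+0.02622, -0.08717, +0.66220) m
tr R = 2.956658; θ = arccos((tr R − 1)/2) = 0.208564 rad = 11.950°
axis k = ((R−Rᵀ)₃₂, (R−Rᵀ)₁₃, (R−Rᵀ)₂₁) / (2 sinθ) = (+0.019540, -0.983619, +0.179199)
rvec = θ·k = (+0.004075, -0.205148, +0.037374)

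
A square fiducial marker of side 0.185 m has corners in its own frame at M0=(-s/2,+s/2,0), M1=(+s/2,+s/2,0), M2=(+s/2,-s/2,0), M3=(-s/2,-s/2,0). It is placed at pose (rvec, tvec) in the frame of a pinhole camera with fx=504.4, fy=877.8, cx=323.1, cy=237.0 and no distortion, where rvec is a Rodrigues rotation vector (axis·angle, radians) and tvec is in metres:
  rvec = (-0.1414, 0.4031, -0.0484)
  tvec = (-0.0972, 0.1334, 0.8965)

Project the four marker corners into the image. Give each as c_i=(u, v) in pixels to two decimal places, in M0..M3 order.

Intrinsics K: fx=504.4, fy=877.8, cx=323.1, cy=237.0
Marker side s = 0.185 m; corners in marker frame (Z=0):
  M0 = (-0.0925, +0.0925, 0)
  M1 = (+0.0925, +0.0925, 0)
  M2 = (+0.0925, -0.0925, 0)
  M3 = (-0.0925, -0.0925, 0)
rvec = (-0.1414, 0.4031, -0.0484), |rvec| = θ = 0.42991 rad = 24.632°
Rodrigues: sinθ=0.41679, 1−cosθ=0.09100; R = I + sinθ·[k]× + (1−cosθ)·[k]×²:
    [+0.91885 +0.01886 +0.39417]
    [-0.07499 +0.98900 +0.12748]
    [-0.38743 -0.14669 +0.91015]
t = (-0.0972, 0.1334, 0.8965) m
M0: Pc = R·M0+t = (-0.18045, +0.23182, +0.91877); u = 504.4·(-0.18045)/0.91877 + 323.1 = 224.0344, v = 877.8·(+0.23182)/0.91877 + 237.0 = 458.4820
M1: Pc = R·M1+t = (-0.01046, +0.21795, +0.84709); u = 504.4·(-0.01046)/0.84709 + 323.1 = 316.8703, v = 877.8·(+0.21795)/0.84709 + 237.0 = 462.8468
M2: Pc = R·M2+t = (-0.01395, +0.03498, +0.87423); u = 504.4·(-0.01395)/0.87423 + 323.1 = 315.0506, v = 877.8·(+0.03498)/0.87423 + 237.0 = 272.1238
M3: Pc = R·M3+t = (-0.18394, +0.04885, +0.94591); u = 504.4·(-0.18394)/0.94591 + 323.1 = 225.0160, v = 877.8·(+0.04885)/0.94591 + 237.0 = 282.3359

c0=(224.03, 458.48) c1=(316.87, 462.85) c2=(315.05, 272.12) c3=(225.02, 282.34)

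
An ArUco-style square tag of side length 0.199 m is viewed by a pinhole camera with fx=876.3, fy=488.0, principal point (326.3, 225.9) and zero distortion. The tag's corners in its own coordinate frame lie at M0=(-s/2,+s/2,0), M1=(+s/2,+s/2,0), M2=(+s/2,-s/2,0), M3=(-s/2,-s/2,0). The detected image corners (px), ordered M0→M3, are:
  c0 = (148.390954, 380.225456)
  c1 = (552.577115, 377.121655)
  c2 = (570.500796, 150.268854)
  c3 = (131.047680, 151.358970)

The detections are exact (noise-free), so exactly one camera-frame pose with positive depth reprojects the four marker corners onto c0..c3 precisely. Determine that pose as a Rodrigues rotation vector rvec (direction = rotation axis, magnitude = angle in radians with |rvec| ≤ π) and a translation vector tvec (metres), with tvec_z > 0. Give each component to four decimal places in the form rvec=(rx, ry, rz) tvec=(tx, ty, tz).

Intrinsics K: fx=876.3, fy=488.0, cx=326.3, cy=225.9
Marker side s = 0.199 m; corners in marker frame (Z=0):
  M0 = (-0.0995, +0.0995, 0)
  M1 = (+0.0995, +0.0995, 0)
  M2 = (+0.0995, -0.0995, 0)
  M3 = (-0.0995, -0.0995, 0)
Detected image corners:
  c0 = (148.390954, 380.225456) px
  c1 = (552.577115, 377.121655) px
  c2 = (570.500796, 150.268854) px
  c3 = (131.047680, 151.358970) px
Planar DLT: solve 8×8 A·h = b for H (H[2,2]=1):
  H  [+2132.91905 +145.43901 +351.63616]
  H  [+2.03170 +1256.23574 +269.50172]
  H  [+0.04828 +0.42017 +1.00000]
B = K⁻¹H; ‖b₁‖=2.416580, ‖b₂‖=2.416580; λ = 2/(‖b₁‖+‖b₂‖) = 0.413808, sign → tz>0 ⇒ λ=+0.413808
r₁ = λ·B[:,0] = (+0.99977,-0.00752,+0.01998); r₂ = λ·B[:,1] = (+0.00394,+0.98476,+0.17387)
r₃ = r₁×r₂ = (-0.02098,-0.17375,+0.98457); SVD([r₁ r₂ r₃]) → R = UVᵀ:
  R  [+0.99977 +0.00394 -0.02098]
  R  [-0.00752 +0.98476 -0.17375]
  R  [+0.01998 +0.17387 +0.98457]
t = (+0.01196, +0.03697, +0.41381) m
tr R = 2.969099; θ = arccos((tr R − 1)/2) = 0.176013 rad = 10.085°
axis k = ((R−Rᵀ)₃₂, (R−Rᵀ)₁₃, (R−Rᵀ)₂₁) / (2 sinθ) = (+0.992598, -0.116951, -0.032730)
rvec = θ·k = (+0.174710, -0.020585, -0.005761)

rvec=(0.1747, -0.0206, -0.0058) tvec=(0.0120, 0.0370, 0.4138)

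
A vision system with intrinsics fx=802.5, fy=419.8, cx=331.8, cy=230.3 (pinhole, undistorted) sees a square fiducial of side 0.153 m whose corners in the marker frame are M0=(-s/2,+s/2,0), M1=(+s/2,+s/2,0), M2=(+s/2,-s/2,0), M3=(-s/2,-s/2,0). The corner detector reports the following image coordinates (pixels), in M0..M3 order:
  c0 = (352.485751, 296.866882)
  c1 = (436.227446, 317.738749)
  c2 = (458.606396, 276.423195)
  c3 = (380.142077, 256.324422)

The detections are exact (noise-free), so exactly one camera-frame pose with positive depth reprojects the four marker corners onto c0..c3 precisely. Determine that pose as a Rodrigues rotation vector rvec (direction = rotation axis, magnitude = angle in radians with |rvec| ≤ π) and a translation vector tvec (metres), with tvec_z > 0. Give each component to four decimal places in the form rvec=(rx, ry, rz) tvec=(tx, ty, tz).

Intrinsics K: fx=802.5, fy=419.8, cx=331.8, cy=230.3
Marker side s = 0.153 m; corners in marker frame (Z=0):
  M0 = (-0.0765, +0.0765, 0)
  M1 = (+0.0765, +0.0765, 0)
  M2 = (+0.0765, -0.0765, 0)
  M3 = (-0.0765, -0.0765, 0)
Detected image corners:
  c0 = (352.485751, 296.866882) px
  c1 = (436.227446, 317.738749) px
  c2 = (458.606396, 276.423195) px
  c3 = (380.142077, 256.324422) px
Planar DLT: solve 8×8 A·h = b for H (H[2,2]=1):
  H  [+561.06739 -326.72895 +407.48980]
  H  [+156.02919 +152.38694 +286.27059]
  H  [+0.07745 -0.40140 +1.00000]
B = K⁻¹H; ‖b₁‖=0.747944, ‖b₂‖=0.747944; λ = 2/(‖b₁‖+‖b₂‖) = 1.336998, sign → tz>0 ⇒ λ=+1.336998
r₁ = λ·B[:,0] = (+0.89195,+0.44012,+0.10355); r₂ = λ·B[:,1] = (-0.32245,+0.77975,-0.53668)
r₃ = r₁×r₂ = (-0.31695,+0.44530,+0.83741); SVD([r₁ r₂ r₃]) → R = UVᵀ:
  R  [+0.89195 -0.32245 -0.31695]
  R  [+0.44012 +0.77975 +0.44530]
  R  [+0.10355 -0.53668 +0.83741]
t = (+0.12610, +0.17826, +1.33700) m
tr R = 2.509104; θ = arccos((tr R − 1)/2) = 0.715825 rad = 41.014°
axis k = ((R−Rᵀ)₃₂, (R−Rᵀ)₁₃, (R−Rᵀ)₂₁) / (2 sinθ) = (-0.748181, -0.320384, +0.581016)
rvec = θ·k = (-0.535566, -0.229339, +0.415906)

rvec=(-0.5356, -0.2293, 0.4159) tvec=(0.1261, 0.1783, 1.3370)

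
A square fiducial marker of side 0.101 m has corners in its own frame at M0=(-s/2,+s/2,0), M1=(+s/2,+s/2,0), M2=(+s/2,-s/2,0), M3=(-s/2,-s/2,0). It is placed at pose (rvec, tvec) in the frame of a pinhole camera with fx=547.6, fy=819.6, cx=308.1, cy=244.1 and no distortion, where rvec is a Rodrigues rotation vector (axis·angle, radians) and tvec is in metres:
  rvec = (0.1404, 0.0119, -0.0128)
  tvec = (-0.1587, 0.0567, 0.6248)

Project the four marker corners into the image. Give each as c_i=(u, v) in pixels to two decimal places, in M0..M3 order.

Intrinsics K: fx=547.6, fy=819.6, cx=308.1, cy=244.1
Marker side s = 0.101 m; corners in marker frame (Z=0):
  M0 = (-0.0505, +0.0505, 0)
  M1 = (+0.0505, +0.0505, 0)
  M2 = (+0.0505, -0.0505, 0)
  M3 = (-0.0505, -0.0505, 0)
rvec = (0.1404, 0.0119, -0.0128), |rvec| = θ = 0.14148 rad = 8.106°
Rodrigues: sinθ=0.14101, 1−cosθ=0.00999; R = I + sinθ·[k]× + (1−cosθ)·[k]×²:
    [+0.99985 +0.01359 +0.01096]
    [-0.01192 +0.99008 -0.14001]
    [-0.01276 +0.13986 +0.99009]
t = (-0.1587, 0.0567, 0.6248) m
M0: Pc = R·M0+t = (-0.20851, +0.10730, +0.63251); u = 547.6·(-0.20851)/0.63251 + 308.1 = 127.5836, v = 819.6·(+0.10730)/0.63251 + 244.1 = 383.1403
M1: Pc = R·M1+t = (-0.10752, +0.10610, +0.63122); u = 547.6·(-0.10752)/0.63122 + 308.1 = 214.8222, v = 819.6·(+0.10610)/0.63122 + 244.1 = 381.8605
M2: Pc = R·M2+t = (-0.10889, +0.00610, +0.61709); u = 547.6·(-0.10889)/0.61709 + 308.1 = 211.4689, v = 819.6·(+0.00610)/0.61709 + 244.1 = 252.2003
M3: Pc = R·M3+t = (-0.20988, +0.00730, +0.61838); u = 547.6·(-0.20988)/0.61838 + 308.1 = 122.2446, v = 819.6·(+0.00730)/0.61838 + 244.1 = 253.7796

c0=(127.58, 383.14) c1=(214.82, 381.86) c2=(211.47, 252.20) c3=(122.24, 253.78)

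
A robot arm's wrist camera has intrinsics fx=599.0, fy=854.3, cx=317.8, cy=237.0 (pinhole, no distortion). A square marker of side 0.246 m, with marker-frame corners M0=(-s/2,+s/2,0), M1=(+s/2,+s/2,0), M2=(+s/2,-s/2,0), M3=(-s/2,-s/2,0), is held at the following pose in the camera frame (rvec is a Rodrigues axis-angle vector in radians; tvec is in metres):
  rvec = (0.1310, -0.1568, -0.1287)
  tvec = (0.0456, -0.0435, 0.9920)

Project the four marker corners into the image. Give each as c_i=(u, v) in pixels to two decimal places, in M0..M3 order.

c0=(281.26, 318.34) c1=(423.05, 287.32) c2=(409.30, 80.94) c3=(261.89, 105.29)

Intrinsics K: fx=599.0, fy=854.3, cx=317.8, cy=237.0
Marker side s = 0.246 m; corners in marker frame (Z=0):
  M0 = (-0.1230, +0.1230, 0)
  M1 = (+0.1230, +0.1230, 0)
  M2 = (+0.1230, -0.1230, 0)
  M3 = (-0.1230, -0.1230, 0)
rvec = (0.1310, -0.1568, -0.1287), |rvec| = θ = 0.24148 rad = 13.836°
Rodrigues: sinθ=0.23914, 1−cosθ=0.02901; R = I + sinθ·[k]× + (1−cosθ)·[k]×²:
    [+0.97952 +0.11723 -0.16367]
    [-0.13767 +0.98322 -0.11969]
    [+0.14689 +0.13977 +0.97923]
t = (0.0456, -0.0435, 0.9920) m
M0: Pc = R·M0+t = (-0.06046, +0.09437, +0.99112); u = 599.0·(-0.06046)/0.99112 + 317.8 = 281.2589, v = 854.3·(+0.09437)/0.99112 + 237.0 = 318.3421
M1: Pc = R·M1+t = (+0.18050, +0.06050, +1.02726); u = 599.0·(+0.18050)/1.02726 + 317.8 = 423.0511, v = 854.3·(+0.06050)/1.02726 + 237.0 = 287.3154
M2: Pc = R·M2+t = (+0.15166, -0.18137, +0.99288); u = 599.0·(+0.15166)/0.99288 + 317.8 = 409.2974, v = 854.3·(-0.18137)/0.99288 + 237.0 = 80.9440
M3: Pc = R·M3+t = (-0.08930, -0.14750, +0.95674); u = 599.0·(-0.08930)/0.95674 + 317.8 = 261.8900, v = 854.3·(-0.14750)/0.95674 + 237.0 = 105.2912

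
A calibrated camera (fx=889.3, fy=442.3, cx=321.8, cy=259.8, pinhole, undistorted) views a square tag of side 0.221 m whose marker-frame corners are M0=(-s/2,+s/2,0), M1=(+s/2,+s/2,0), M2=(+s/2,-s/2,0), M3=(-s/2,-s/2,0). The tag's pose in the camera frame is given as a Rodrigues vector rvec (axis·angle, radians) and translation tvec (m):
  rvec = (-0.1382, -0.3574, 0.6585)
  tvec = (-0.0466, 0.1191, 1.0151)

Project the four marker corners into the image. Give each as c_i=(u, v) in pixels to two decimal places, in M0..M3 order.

c0=(144.58, 323.17) c1=(296.54, 378.76) c2=(402.81, 301.44) c3=(265.26, 244.00)

Intrinsics K: fx=889.3, fy=442.3, cx=321.8, cy=259.8
Marker side s = 0.221 m; corners in marker frame (Z=0):
  M0 = (-0.1105, +0.1105, 0)
  M1 = (+0.1105, +0.1105, 0)
  M2 = (+0.1105, -0.1105, 0)
  M3 = (-0.1105, -0.1105, 0)
rvec = (-0.1382, -0.3574, 0.6585), |rvec| = θ = 0.76188 rad = 43.652°
Rodrigues: sinθ=0.69028, 1−cosθ=0.27646; R = I + sinθ·[k]× + (1−cosθ)·[k]×²:
    [+0.73264 -0.57309 -0.36716]
    [+0.62014 +0.78438 +0.01312]
    [+0.28047 -0.23730 +0.93007]
t = (-0.0466, 0.1191, 1.0151) m
M0: Pc = R·M0+t = (-0.19088, +0.13725, +0.95789); u = 889.3·(-0.19088)/0.95789 + 321.8 = 144.5841, v = 442.3·(+0.13725)/0.95789 + 259.8 = 323.1737
M1: Pc = R·M1+t = (-0.02897, +0.27430, +1.01987); u = 889.3·(-0.02897)/1.01987 + 321.8 = 296.5386, v = 442.3·(+0.27430)/1.01987 + 259.8 = 378.7590
M2: Pc = R·M2+t = (+0.09768, +0.10095, +1.07231); u = 889.3·(+0.09768)/1.07231 + 321.8 = 402.8116, v = 442.3·(+0.10095)/1.07231 + 259.8 = 301.4399
M3: Pc = R·M3+t = (-0.06423, -0.03610, +1.01033); u = 889.3·(-0.06423)/1.01033 + 321.8 = 265.2646, v = 442.3·(-0.03610)/1.01033 + 259.8 = 243.9964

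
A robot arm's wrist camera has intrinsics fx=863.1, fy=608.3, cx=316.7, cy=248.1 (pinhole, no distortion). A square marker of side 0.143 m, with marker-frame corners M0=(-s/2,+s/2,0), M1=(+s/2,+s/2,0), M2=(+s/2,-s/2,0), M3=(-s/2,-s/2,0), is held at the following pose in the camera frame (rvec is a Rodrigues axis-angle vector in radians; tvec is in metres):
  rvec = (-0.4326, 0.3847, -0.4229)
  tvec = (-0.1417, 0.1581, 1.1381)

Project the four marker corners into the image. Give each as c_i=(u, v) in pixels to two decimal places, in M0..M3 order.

Intrinsics K: fx=863.1, fy=608.3, cx=316.7, cy=248.1
Marker side s = 0.143 m; corners in marker frame (Z=0):
  M0 = (-0.0715, +0.0715, 0)
  M1 = (+0.0715, +0.0715, 0)
  M2 = (+0.0715, -0.0715, 0)
  M3 = (-0.0715, -0.0715, 0)
rvec = (-0.4326, 0.3847, -0.4229), |rvec| = θ = 0.71692 rad = 41.077°
Rodrigues: sinθ=0.65707, 1−cosθ=0.24617; R = I + sinθ·[k]× + (1−cosθ)·[k]×²:
    [+0.84346 +0.30789 +0.44020]
    [-0.46730 +0.82471 +0.31856]
    [-0.26496 -0.47440 +0.83949]
t = (-0.1417, 0.1581, 1.1381) m
M0: Pc = R·M0+t = (-0.17999, +0.25048, +1.12312); u = 863.1·(-0.17999)/1.12312 + 316.7 = 178.3783, v = 608.3·(+0.25048)/1.12312 + 248.1 = 383.7628
M1: Pc = R·M1+t = (-0.05938, +0.18365, +1.08524); u = 863.1·(-0.05938)/1.08524 + 316.7 = 269.4755, v = 608.3·(+0.18365)/1.08524 + 248.1 = 351.0429
M2: Pc = R·M2+t = (-0.10341, +0.06572, +1.15308); u = 863.1·(-0.10341)/1.15308 + 316.7 = 239.2983, v = 608.3·(+0.06572)/1.15308 + 248.1 = 282.7710
M3: Pc = R·M3+t = (-0.22402, +0.13255, +1.19096); u = 863.1·(-0.22402)/1.19096 + 316.7 = 154.3502, v = 608.3·(+0.13255)/1.19096 + 248.1 = 315.7991

c0=(178.38, 383.76) c1=(269.48, 351.04) c2=(239.30, 282.77) c3=(154.35, 315.80)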